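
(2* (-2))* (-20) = 80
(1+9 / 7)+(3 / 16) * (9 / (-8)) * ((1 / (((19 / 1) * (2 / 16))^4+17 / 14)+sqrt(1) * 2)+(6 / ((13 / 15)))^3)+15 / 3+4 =-4240218621727 / 71704033856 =-59.14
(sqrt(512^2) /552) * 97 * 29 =180032 /69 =2609.16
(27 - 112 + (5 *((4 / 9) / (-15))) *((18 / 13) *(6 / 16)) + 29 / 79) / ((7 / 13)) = -86997 / 553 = -157.32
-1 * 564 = -564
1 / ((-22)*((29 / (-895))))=895 / 638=1.40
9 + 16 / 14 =71 / 7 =10.14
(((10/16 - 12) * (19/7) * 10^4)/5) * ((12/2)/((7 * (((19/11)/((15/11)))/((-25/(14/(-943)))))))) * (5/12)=-29318399.23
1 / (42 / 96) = 16 / 7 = 2.29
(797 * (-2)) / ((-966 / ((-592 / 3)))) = -471824 / 1449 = -325.62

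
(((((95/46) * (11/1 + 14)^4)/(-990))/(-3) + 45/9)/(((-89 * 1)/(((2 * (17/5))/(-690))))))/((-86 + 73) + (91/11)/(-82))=-1053654203/450648503370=-0.00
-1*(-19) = 19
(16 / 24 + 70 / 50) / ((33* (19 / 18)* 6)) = 31 / 3135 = 0.01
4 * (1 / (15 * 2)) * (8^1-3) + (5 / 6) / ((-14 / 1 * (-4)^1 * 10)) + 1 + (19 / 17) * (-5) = -3.92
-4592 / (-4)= 1148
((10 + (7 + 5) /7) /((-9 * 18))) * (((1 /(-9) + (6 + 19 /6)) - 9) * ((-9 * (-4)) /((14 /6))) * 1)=-82 /1323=-0.06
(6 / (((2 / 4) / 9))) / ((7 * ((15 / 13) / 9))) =4212 / 35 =120.34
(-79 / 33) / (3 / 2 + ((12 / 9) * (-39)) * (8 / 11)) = 158 / 2397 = 0.07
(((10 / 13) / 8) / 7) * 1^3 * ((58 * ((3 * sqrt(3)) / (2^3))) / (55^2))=87 * sqrt(3) / 880880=0.00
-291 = -291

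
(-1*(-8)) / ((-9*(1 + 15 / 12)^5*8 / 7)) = -7168 / 531441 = -0.01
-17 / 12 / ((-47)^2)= -17 / 26508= -0.00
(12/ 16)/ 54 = 0.01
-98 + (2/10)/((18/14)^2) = -39641/405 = -97.88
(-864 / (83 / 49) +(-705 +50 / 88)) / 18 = -4435369 / 65736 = -67.47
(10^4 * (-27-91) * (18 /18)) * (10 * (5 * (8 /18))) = -236000000 /9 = -26222222.22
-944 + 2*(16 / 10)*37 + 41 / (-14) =-57997 / 70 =-828.53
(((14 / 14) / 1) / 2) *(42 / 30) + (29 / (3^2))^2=8977 / 810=11.08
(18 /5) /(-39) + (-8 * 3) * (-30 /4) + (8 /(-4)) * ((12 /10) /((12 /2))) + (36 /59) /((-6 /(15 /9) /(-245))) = 847662 /3835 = 221.03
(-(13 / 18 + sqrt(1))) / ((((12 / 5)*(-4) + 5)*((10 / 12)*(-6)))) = -31 / 414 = -0.07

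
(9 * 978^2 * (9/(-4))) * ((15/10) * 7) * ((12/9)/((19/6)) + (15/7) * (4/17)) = -60779297538/323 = -188171199.81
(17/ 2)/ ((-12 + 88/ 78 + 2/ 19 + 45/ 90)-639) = -12597/ 962213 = -0.01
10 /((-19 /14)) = -140 /19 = -7.37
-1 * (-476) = 476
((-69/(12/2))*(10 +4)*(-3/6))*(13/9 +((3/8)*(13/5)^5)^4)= 2230594410872109549332634569/7031250000000000000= 317240093.99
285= 285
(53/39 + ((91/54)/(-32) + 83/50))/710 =1665881/398736000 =0.00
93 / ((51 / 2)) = 62 / 17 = 3.65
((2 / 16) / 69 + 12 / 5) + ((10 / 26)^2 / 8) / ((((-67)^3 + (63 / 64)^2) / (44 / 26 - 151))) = 17941662901852727 / 7470025697897880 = 2.40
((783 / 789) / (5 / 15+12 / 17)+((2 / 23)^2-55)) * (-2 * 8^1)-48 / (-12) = 6404821804 / 7373731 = 868.60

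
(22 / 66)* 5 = 5 / 3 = 1.67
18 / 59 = 0.31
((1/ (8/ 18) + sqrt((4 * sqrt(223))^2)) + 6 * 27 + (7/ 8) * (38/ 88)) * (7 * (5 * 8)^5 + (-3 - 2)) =2867199980 * sqrt(223) + 41537842910255/ 352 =160821661906.37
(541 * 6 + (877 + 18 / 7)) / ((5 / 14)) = 57758 / 5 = 11551.60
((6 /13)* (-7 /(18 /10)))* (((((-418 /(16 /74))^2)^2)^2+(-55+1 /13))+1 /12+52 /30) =-17454874588559288689989798073445941 /49840128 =-350217290544664907160547400.00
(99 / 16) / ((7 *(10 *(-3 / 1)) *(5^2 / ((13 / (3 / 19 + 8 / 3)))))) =-24453 / 4508000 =-0.01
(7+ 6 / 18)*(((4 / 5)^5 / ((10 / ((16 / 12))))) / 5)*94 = 4235264 / 703125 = 6.02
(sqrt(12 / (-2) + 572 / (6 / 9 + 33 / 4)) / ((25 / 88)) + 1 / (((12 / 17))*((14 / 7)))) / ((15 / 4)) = 17 / 90 + 352*sqrt(665754) / 40125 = 7.35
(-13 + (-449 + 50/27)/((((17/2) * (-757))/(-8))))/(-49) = 4710187/17025687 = 0.28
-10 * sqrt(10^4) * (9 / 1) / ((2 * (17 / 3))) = -13500 / 17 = -794.12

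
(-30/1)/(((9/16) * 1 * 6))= -80/9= -8.89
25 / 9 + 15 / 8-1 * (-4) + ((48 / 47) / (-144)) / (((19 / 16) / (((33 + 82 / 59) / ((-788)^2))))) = 1273866606113 / 147220544376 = 8.65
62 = 62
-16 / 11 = -1.45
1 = 1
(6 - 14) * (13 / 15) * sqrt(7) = -104 * sqrt(7) / 15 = -18.34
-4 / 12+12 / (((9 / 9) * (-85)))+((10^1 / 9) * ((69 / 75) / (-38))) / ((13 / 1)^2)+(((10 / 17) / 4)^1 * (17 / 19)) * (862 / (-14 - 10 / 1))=-102197597 / 19651320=-5.20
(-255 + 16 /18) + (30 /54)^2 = -20558 /81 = -253.80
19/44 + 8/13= 599/572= 1.05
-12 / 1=-12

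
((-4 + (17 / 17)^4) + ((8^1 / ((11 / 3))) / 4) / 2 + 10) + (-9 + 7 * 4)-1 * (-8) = 34.27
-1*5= -5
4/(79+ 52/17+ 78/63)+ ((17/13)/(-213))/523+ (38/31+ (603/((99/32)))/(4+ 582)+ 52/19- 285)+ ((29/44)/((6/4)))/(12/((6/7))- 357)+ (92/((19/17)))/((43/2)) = -276.83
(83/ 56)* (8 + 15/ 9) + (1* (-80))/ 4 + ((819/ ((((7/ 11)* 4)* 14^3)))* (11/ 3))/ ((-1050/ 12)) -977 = -982.68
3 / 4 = 0.75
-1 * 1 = -1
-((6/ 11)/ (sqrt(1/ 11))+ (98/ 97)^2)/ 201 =-2* sqrt(11)/ 737 - 9604/ 1891209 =-0.01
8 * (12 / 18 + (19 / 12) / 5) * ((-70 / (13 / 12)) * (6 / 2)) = -19824 / 13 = -1524.92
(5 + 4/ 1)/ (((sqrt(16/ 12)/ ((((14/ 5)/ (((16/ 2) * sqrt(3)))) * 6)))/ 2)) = 189/ 10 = 18.90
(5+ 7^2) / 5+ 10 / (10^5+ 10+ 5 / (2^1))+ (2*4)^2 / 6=858778 / 40005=21.47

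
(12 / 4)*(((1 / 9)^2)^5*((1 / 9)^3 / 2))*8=4 / 847288609443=0.00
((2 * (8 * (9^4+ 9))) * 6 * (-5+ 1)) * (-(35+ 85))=302745600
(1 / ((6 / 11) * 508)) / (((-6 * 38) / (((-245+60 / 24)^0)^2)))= -11 / 694944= -0.00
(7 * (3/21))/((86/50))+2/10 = 168/215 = 0.78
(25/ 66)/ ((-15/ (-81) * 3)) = 15/ 22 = 0.68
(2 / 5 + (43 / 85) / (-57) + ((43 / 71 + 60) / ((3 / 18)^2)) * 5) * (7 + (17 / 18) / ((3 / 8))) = 192892935433 / 1857573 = 103841.38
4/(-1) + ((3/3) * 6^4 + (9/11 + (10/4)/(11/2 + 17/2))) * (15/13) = 5976109/4004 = 1492.53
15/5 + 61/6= 13.17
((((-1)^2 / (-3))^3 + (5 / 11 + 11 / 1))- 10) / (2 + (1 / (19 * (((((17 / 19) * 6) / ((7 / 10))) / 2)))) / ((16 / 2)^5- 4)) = 2344919480 / 3308509413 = 0.71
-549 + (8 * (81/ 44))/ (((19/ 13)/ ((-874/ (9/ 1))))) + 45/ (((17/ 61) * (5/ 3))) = -267534/ 187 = -1430.66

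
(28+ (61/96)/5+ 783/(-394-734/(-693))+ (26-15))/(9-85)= -1213439857/2483448960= -0.49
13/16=0.81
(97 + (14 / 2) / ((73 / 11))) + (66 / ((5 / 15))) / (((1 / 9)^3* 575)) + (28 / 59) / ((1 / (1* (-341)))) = 187.25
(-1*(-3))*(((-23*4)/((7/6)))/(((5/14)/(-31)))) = 102672/5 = 20534.40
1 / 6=0.17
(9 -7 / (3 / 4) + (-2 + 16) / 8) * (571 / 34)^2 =326041 / 816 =399.56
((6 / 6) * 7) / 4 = 7 / 4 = 1.75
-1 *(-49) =49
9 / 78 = 3 / 26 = 0.12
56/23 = 2.43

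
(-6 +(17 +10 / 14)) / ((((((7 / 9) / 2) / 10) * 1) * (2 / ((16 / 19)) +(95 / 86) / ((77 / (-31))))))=6205760 / 39767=156.05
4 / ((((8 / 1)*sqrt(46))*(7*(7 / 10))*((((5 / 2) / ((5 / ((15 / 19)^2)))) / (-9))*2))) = -0.22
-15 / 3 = -5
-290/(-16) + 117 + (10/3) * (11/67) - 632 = -798095/1608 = -496.33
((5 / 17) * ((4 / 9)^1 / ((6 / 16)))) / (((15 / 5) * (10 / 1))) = 16 / 1377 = 0.01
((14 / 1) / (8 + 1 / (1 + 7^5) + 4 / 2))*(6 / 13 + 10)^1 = 32002432 / 2185053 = 14.65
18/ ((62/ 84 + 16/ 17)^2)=9176328/ 1437601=6.38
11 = 11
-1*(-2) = 2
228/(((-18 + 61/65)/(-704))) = 10433280/1109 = 9407.83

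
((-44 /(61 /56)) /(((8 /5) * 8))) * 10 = -1925 /61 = -31.56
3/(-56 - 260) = -3/316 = -0.01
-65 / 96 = -0.68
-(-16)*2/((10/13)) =208/5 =41.60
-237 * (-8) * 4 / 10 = 3792 / 5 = 758.40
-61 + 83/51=-3028/51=-59.37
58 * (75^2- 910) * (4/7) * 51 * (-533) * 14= -59469880080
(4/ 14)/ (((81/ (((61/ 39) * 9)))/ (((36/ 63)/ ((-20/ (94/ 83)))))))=-11468/ 7137585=-0.00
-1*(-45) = 45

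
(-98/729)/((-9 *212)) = 49/695466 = 0.00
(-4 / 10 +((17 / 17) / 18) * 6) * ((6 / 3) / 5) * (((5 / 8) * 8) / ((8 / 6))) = -1 / 10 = -0.10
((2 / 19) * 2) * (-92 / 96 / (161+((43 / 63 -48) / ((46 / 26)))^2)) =-16096941 / 69913569260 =-0.00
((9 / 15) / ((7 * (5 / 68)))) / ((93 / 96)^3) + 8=9.28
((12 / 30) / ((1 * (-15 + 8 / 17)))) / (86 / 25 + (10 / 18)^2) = -13770 / 1874977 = -0.01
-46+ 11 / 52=-45.79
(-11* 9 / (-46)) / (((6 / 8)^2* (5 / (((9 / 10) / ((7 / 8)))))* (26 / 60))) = 19008 / 10465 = 1.82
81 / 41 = 1.98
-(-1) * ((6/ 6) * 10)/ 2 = 5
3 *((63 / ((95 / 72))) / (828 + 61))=1944 / 12065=0.16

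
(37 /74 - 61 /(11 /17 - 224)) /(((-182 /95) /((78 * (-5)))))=8366175 /53158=157.38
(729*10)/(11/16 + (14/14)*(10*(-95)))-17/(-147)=-5629289/744261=-7.56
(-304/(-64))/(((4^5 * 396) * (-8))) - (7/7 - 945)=12249464813/12976128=944.00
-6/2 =-3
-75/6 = -25/2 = -12.50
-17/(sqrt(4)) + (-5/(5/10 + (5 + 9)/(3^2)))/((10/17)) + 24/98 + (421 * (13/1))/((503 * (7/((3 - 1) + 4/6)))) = -45114731/5471634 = -8.25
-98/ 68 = -49/ 34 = -1.44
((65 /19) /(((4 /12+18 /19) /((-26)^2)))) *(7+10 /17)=13702.48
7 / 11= 0.64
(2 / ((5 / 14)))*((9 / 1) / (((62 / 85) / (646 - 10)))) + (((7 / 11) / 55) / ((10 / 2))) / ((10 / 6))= 20604969651 / 468875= 43945.55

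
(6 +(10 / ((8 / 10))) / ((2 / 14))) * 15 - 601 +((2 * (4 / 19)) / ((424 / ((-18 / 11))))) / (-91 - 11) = 301859333 / 376618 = 801.50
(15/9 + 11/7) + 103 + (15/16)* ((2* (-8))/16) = 105.30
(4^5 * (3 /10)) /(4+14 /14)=1536 /25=61.44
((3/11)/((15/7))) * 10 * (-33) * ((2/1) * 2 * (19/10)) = -319.20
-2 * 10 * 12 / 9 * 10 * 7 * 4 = -22400 / 3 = -7466.67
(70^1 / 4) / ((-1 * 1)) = -35 / 2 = -17.50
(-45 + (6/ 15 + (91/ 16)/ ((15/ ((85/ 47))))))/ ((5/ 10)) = -87.83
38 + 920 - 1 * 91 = 867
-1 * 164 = -164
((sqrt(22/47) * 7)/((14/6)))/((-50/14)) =-0.57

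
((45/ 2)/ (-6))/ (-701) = 15/ 2804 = 0.01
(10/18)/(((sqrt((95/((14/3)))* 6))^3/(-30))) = -14* sqrt(665)/29241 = -0.01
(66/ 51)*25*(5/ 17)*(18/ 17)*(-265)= -13117500/ 4913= -2669.96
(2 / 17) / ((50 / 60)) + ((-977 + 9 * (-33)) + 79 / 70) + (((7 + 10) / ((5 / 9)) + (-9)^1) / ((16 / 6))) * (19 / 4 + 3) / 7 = -6015509 / 4760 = -1263.76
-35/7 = -5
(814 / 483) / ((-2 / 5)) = -2035 / 483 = -4.21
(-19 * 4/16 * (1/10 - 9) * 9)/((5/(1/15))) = 5073/1000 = 5.07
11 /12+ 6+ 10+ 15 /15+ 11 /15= 373 /20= 18.65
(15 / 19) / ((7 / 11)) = 165 / 133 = 1.24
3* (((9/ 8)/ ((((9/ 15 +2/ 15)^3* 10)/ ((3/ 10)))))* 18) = 98415/ 21296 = 4.62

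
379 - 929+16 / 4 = -546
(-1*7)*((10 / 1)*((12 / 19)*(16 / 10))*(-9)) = 12096 / 19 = 636.63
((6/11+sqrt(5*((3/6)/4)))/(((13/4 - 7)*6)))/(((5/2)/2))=-2*sqrt(10)/225 - 16/825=-0.05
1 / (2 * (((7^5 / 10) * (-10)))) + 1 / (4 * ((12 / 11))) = 184853 / 806736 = 0.23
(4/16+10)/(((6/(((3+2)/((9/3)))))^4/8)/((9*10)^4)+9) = 1.14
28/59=0.47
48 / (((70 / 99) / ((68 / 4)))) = 40392 / 35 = 1154.06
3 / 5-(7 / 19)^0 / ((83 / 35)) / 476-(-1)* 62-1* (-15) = 2189847 / 28220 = 77.60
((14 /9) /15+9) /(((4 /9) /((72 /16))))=3687 /40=92.18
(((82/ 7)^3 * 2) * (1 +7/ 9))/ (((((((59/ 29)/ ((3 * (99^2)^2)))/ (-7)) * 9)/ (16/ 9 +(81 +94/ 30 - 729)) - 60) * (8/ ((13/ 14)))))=-4755880433834099856/ 430132187136345995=-11.06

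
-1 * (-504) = 504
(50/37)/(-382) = -25/7067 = -0.00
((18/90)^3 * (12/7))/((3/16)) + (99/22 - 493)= -854747/1750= -488.43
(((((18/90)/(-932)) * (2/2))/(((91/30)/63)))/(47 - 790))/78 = 9/117028444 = 0.00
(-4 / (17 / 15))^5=-777600000 / 1419857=-547.66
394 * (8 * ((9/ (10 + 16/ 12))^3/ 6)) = 1292517/ 4913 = 263.08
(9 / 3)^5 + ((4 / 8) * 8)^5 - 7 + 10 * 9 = 1350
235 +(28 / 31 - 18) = 6755 / 31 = 217.90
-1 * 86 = -86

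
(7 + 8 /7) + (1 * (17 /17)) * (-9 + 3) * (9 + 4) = -489 /7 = -69.86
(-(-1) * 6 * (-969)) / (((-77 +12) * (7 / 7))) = 5814 / 65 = 89.45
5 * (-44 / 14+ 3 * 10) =940 / 7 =134.29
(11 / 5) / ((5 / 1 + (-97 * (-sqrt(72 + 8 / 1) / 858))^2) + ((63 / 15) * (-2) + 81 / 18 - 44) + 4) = -4048902 / 69710149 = -0.06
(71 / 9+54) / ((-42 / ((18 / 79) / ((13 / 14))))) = -1114 / 3081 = -0.36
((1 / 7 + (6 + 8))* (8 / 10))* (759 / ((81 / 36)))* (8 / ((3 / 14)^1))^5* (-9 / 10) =-56052536049664 / 225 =-249122382442.95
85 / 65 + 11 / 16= 415 / 208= 2.00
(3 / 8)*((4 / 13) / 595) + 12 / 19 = 185697 / 293930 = 0.63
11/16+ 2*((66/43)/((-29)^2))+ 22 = 13129281/578608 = 22.69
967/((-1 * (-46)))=967/46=21.02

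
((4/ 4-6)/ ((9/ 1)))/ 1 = -0.56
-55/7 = -7.86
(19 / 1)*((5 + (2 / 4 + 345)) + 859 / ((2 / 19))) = 161709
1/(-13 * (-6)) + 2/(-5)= -151/390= -0.39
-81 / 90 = -9 / 10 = -0.90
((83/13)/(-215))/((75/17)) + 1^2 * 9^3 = 152815214/209625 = 728.99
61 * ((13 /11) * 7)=5551 /11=504.64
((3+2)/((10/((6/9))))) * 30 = 10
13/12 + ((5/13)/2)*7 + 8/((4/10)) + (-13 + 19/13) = 1699/156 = 10.89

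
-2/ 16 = -1/ 8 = -0.12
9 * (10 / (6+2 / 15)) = 675 / 46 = 14.67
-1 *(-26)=26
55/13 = 4.23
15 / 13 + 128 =1679 / 13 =129.15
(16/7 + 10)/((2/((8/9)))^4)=0.48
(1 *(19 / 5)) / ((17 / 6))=114 / 85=1.34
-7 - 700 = -707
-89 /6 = -14.83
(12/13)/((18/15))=10/13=0.77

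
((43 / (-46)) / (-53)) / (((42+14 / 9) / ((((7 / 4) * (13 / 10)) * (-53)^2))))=266643 / 103040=2.59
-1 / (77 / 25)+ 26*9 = 17993 / 77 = 233.68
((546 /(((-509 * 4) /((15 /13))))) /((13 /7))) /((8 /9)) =-19845 /105872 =-0.19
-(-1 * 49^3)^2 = -13841287201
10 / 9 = 1.11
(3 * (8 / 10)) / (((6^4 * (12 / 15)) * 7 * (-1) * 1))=-1 / 3024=-0.00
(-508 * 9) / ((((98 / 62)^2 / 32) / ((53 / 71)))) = -7451701632 / 170471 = -43712.43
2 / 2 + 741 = 742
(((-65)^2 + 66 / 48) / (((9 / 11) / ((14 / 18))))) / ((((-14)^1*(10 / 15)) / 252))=-2603447 / 24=-108476.96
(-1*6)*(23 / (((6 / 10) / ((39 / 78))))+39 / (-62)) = -3448 / 31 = -111.23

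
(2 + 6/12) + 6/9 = 19/6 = 3.17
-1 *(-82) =82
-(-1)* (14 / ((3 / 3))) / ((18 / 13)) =91 / 9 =10.11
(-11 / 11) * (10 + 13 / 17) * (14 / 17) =-2562 / 289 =-8.87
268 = 268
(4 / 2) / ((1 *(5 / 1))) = 2 / 5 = 0.40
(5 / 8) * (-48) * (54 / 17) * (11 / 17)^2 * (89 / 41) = -17445780 / 201433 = -86.61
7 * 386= 2702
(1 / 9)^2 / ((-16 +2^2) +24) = 0.00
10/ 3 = 3.33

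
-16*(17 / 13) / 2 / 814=-68 / 5291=-0.01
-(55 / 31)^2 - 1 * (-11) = 7546 / 961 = 7.85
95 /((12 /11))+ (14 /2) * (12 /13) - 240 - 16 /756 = -146.48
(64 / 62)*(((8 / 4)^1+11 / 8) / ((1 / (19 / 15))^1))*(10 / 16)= 171 / 62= 2.76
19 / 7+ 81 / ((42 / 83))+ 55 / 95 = 43455 / 266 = 163.36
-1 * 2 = -2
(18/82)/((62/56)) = 0.20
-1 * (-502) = 502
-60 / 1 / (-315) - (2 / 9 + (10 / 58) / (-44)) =-0.03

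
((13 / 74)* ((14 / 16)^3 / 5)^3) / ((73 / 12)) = 1573790673 / 22657630208000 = 0.00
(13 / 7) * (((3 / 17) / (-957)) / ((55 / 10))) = -26 / 417571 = -0.00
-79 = -79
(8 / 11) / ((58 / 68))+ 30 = 9842 / 319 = 30.85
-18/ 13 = -1.38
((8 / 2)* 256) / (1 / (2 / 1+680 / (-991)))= 1333248 / 991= 1345.36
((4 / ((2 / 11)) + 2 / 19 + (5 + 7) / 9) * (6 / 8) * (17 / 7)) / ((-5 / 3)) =-25.62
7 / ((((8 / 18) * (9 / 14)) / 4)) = 98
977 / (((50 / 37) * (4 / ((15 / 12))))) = 36149 / 160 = 225.93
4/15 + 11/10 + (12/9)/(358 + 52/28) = 103559/75570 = 1.37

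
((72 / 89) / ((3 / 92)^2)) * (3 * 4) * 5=4062720 / 89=45648.54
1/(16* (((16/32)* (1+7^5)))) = 0.00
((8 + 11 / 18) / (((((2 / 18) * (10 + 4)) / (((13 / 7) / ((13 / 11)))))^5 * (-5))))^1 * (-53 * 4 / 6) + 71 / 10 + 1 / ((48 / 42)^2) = 6497940764643 / 90392079680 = 71.89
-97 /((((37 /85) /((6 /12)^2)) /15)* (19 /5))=-618375 /2812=-219.91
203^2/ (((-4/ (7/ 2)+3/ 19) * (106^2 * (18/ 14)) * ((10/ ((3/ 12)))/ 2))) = -38365579/ 264944880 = -0.14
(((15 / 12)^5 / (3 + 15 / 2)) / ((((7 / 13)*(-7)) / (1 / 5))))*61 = -0.94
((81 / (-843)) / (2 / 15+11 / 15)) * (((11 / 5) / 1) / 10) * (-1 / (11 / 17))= 1377 / 36530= 0.04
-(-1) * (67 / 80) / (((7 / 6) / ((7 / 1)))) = 5.02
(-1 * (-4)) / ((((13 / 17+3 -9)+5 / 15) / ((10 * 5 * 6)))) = -1224 / 5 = -244.80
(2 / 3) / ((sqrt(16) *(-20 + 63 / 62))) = -31 / 3531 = -0.01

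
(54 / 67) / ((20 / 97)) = 2619 / 670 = 3.91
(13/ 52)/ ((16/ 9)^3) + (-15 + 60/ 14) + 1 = -1109009/ 114688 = -9.67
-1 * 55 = -55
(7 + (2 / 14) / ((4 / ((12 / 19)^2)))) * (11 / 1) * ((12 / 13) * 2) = 4679400 / 32851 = 142.44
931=931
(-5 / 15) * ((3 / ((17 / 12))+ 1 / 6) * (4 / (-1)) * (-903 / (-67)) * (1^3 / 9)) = 4.56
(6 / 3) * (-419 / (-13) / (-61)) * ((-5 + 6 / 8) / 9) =0.50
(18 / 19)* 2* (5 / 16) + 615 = 46785 / 76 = 615.59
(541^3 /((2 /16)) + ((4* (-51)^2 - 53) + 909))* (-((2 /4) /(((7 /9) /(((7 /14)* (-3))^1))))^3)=6233284420731 /5488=1135802554.80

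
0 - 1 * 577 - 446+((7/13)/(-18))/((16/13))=-294631/288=-1023.02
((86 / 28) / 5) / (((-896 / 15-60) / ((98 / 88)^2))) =-44247 / 6954112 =-0.01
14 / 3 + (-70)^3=-1028986 / 3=-342995.33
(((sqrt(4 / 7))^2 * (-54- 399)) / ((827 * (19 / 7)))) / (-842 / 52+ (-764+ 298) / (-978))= 23037768 / 3139630243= 0.01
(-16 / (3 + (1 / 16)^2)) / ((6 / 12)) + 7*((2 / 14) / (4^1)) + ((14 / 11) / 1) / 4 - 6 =-544239 / 33836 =-16.08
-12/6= -2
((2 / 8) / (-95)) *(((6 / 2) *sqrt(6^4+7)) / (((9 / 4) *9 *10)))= -sqrt(1303) / 25650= -0.00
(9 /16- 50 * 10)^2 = 63856081 /256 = 249437.82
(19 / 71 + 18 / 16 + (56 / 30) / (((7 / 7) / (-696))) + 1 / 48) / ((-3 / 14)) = 154799981 / 25560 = 6056.34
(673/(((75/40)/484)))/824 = 325732/1545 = 210.83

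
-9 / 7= -1.29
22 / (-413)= -22 / 413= -0.05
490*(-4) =-1960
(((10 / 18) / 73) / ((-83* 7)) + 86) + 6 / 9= 33082135 / 381717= 86.67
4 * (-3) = -12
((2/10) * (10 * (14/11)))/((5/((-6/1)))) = -168/55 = -3.05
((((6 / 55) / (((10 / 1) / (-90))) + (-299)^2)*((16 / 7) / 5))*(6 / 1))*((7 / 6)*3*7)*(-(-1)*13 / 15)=7159153456 / 1375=5206657.06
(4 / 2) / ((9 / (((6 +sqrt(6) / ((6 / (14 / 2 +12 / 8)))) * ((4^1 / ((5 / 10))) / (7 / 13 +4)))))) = 884 * sqrt(6) / 1593 +416 / 177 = 3.71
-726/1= -726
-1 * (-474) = 474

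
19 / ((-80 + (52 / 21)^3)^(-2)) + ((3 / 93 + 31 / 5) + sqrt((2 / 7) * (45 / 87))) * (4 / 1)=79850.56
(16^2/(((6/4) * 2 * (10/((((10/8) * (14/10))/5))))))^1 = 224/75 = 2.99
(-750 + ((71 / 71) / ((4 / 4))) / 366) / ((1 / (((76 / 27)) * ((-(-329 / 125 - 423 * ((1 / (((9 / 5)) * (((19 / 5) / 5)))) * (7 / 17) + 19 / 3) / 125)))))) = -32704424446 / 617625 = -52951.91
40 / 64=5 / 8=0.62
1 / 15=0.07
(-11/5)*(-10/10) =11/5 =2.20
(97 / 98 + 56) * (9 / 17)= 50265 / 1666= 30.17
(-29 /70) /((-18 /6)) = 29 /210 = 0.14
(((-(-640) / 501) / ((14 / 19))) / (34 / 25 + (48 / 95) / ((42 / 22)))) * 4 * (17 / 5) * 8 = 157107200 / 1353201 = 116.10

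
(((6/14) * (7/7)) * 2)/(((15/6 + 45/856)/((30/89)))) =30816/272251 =0.11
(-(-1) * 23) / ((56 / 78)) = 897 / 28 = 32.04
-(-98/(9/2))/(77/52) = 1456/99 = 14.71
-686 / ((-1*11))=686 / 11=62.36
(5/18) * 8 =20/9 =2.22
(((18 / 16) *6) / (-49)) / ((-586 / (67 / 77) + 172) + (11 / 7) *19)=1809 / 6193124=0.00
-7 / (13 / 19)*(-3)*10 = 3990 / 13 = 306.92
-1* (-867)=867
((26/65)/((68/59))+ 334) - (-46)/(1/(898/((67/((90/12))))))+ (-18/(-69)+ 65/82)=26634050962/5370385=4959.43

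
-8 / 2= -4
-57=-57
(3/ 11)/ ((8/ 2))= 3/ 44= 0.07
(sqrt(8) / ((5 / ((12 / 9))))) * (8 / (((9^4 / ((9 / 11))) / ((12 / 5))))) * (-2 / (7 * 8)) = -64 * sqrt(2) / 1403325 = -0.00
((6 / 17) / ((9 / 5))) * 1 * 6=20 / 17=1.18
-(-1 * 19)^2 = -361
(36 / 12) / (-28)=-3 / 28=-0.11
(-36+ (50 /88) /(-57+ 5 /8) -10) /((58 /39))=-4450992 /143869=-30.94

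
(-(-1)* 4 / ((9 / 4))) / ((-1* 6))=-8 / 27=-0.30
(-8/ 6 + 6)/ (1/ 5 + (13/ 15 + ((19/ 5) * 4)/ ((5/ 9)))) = 0.16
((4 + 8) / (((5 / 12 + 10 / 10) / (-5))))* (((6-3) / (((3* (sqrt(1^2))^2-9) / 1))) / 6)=60 / 17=3.53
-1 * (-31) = 31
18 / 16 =9 / 8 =1.12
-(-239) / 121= 239 / 121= 1.98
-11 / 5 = -2.20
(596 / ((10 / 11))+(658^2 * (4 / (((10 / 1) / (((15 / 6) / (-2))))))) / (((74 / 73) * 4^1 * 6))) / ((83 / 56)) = -256179707 / 46065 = -5561.27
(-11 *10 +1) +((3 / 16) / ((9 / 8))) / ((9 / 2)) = -2942 / 27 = -108.96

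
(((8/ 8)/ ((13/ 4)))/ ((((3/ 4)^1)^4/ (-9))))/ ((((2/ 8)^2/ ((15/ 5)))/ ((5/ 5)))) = -16384/ 39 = -420.10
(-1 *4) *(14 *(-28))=1568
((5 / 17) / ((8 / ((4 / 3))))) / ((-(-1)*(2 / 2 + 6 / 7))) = 35 / 1326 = 0.03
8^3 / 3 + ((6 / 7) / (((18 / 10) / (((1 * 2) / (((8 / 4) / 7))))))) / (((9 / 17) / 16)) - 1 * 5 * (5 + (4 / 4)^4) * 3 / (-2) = 8543 / 27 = 316.41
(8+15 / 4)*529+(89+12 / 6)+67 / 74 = 933533 / 148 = 6307.66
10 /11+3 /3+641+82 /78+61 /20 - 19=5388329 /8580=628.01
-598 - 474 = -1072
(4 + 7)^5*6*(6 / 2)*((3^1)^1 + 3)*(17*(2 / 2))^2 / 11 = 456974892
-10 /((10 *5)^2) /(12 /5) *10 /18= -1 /1080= -0.00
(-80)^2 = 6400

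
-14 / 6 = -7 / 3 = -2.33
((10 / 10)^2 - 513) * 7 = -3584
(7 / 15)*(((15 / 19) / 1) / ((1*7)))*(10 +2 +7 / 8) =103 / 152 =0.68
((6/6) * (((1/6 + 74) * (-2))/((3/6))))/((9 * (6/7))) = -3115/81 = -38.46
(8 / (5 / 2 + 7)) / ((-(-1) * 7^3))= 16 / 6517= 0.00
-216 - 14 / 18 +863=5816 / 9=646.22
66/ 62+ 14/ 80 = 1537/ 1240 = 1.24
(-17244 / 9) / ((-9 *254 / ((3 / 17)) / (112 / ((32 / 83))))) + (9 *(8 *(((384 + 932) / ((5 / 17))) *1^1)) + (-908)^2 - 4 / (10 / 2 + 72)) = 2859372240391 / 2493645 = 1146663.72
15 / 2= 7.50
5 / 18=0.28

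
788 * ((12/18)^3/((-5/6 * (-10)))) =6304/225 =28.02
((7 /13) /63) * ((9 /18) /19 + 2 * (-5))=-379 /4446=-0.09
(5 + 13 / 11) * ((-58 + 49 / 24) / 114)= -22831 / 7524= -3.03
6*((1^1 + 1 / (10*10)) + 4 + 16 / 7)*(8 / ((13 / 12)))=323.26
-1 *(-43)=43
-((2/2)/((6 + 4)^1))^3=-1/1000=-0.00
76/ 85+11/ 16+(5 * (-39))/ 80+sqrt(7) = 1.79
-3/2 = -1.50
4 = 4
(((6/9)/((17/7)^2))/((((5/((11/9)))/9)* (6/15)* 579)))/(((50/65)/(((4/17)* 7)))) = 98098/42669405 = 0.00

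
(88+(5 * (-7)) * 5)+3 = -84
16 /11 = 1.45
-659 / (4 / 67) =-44153 / 4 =-11038.25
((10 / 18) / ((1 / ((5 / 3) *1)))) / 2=25 / 54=0.46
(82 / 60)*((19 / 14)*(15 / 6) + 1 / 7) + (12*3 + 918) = 268473 / 280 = 958.83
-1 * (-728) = 728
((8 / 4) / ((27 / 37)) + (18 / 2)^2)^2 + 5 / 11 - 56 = 55787912 / 8019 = 6956.97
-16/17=-0.94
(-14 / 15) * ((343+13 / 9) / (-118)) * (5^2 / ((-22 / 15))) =-271250 / 5841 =-46.44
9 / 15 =3 / 5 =0.60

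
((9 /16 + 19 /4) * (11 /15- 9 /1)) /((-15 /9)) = 527 /20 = 26.35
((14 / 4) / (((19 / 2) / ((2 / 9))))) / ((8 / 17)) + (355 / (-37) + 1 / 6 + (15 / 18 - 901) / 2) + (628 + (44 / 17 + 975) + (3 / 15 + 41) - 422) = 411655694 / 537795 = 765.45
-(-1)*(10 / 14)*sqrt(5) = 5*sqrt(5) / 7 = 1.60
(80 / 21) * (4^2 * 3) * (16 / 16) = 1280 / 7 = 182.86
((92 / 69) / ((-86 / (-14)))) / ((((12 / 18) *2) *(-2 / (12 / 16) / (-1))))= 21 / 344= 0.06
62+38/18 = 577/9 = 64.11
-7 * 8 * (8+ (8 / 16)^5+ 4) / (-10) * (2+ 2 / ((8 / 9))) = 9163 / 32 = 286.34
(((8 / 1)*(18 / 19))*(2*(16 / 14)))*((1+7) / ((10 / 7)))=9216 / 95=97.01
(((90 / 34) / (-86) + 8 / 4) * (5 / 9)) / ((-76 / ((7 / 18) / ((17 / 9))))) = -100765 / 34000272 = -0.00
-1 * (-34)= 34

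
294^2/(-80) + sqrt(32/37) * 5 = -21609/20 + 20 * sqrt(74)/37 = -1075.80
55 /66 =5 /6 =0.83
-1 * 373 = -373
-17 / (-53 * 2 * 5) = 17 / 530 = 0.03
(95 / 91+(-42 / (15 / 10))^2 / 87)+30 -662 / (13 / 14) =-5327093 / 7917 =-672.87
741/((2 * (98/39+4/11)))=317889/2468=128.80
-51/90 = -17/30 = -0.57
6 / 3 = 2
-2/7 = -0.29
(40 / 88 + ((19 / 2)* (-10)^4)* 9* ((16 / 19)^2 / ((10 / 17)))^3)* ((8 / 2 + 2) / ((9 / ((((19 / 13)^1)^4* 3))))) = 81602222346910 / 5969249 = 13670433.64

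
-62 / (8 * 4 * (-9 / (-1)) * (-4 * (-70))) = -31 / 40320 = -0.00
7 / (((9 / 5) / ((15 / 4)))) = 175 / 12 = 14.58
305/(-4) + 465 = 1555/4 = 388.75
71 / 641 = 0.11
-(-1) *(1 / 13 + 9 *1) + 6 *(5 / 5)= 196 / 13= 15.08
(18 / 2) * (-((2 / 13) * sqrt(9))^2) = -324 / 169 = -1.92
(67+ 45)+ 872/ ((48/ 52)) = 3170/ 3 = 1056.67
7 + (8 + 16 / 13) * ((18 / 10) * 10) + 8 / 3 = 6857 / 39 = 175.82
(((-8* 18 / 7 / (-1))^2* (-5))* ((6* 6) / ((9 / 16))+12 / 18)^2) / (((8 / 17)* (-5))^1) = 184265856 / 49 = 3760527.67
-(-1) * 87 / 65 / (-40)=-0.03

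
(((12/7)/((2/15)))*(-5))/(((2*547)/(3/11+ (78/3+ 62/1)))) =-218475/42119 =-5.19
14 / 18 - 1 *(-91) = 826 / 9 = 91.78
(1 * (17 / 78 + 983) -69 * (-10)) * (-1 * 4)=-261022 / 39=-6692.87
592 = 592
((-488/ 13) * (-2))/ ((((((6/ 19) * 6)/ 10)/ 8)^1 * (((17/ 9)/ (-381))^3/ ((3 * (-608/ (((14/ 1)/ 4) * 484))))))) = 1515263627489909760/ 54097043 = 28010100801.44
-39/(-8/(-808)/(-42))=165438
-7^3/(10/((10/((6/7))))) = -2401/6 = -400.17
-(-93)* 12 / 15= 372 / 5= 74.40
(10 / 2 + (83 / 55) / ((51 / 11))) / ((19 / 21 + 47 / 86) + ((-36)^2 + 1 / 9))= 2452548 / 597566405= 0.00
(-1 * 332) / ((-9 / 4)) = 147.56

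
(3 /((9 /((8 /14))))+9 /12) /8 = 79 /672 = 0.12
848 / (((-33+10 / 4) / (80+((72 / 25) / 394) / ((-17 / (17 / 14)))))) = -4677537472 / 2102975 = -2224.25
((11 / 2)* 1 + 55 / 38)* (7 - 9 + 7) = 660 / 19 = 34.74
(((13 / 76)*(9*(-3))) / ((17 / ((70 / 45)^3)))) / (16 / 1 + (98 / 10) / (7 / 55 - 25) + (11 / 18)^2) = -214032 / 3344563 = -0.06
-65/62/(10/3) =-39/124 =-0.31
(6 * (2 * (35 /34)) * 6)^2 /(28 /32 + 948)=12700800 /2193799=5.79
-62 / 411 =-0.15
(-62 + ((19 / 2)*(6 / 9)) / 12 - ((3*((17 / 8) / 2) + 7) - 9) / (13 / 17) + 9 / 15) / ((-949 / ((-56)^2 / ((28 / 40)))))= 294.69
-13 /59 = -0.22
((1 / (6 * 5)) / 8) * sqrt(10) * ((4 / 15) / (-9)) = -sqrt(10) / 8100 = -0.00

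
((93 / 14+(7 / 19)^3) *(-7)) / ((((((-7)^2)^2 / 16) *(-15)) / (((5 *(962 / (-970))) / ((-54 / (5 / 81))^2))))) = -3091334090 / 22921525502558361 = -0.00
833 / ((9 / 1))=833 / 9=92.56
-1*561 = -561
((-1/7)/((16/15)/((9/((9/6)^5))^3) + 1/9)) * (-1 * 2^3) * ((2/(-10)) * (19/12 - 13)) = 1683456/485023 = 3.47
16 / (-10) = -8 / 5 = -1.60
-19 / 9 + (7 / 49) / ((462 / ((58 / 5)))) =-51118 / 24255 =-2.11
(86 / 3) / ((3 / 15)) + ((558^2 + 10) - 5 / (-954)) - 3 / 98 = 7281094039 / 23373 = 311517.31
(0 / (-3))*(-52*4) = 0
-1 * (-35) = 35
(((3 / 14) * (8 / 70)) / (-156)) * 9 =-9 / 6370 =-0.00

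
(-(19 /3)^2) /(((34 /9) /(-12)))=2166 /17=127.41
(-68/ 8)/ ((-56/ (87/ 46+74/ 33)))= 106675/ 170016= 0.63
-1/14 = -0.07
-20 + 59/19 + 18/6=-264/19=-13.89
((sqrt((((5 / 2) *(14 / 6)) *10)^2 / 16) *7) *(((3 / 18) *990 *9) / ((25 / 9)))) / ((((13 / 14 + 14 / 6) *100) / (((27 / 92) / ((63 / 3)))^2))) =1515591 / 46382720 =0.03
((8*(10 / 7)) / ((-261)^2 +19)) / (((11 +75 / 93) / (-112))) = -992 / 623481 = -0.00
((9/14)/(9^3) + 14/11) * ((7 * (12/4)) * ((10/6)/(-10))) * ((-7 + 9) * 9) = -15887/198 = -80.24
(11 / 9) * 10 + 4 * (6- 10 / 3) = 206 / 9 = 22.89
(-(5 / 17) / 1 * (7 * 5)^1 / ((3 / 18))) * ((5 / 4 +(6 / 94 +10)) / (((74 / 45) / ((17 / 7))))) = -7178625 / 6956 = -1032.00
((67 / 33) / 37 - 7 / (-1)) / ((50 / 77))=30149 / 2775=10.86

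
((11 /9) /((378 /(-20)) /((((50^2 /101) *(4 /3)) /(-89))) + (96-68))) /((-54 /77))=-0.02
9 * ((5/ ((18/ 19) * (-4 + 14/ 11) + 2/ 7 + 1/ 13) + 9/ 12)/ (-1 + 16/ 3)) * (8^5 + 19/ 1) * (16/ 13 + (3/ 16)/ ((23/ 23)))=-22080188919735/ 152300096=-144978.17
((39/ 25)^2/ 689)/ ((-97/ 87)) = -10179/ 3213125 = -0.00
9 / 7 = 1.29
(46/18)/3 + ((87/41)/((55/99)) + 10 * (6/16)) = 186449/22140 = 8.42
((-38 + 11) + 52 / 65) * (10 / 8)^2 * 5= -3275 / 16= -204.69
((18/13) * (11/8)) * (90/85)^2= 8019/3757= 2.13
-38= -38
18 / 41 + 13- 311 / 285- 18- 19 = -288061 / 11685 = -24.65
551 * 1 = 551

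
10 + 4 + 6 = 20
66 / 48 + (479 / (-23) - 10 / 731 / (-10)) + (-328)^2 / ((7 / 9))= 130215992569 / 941528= 138302.84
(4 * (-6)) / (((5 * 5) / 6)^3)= -5184 / 15625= -0.33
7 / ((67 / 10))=70 / 67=1.04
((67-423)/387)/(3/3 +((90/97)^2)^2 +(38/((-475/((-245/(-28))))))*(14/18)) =-315164240360/409987822403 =-0.77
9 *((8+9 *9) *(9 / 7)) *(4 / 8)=7209 / 14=514.93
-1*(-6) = 6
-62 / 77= -0.81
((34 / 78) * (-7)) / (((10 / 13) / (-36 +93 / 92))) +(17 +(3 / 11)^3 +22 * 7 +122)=528760597 / 1224520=431.81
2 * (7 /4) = 7 /2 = 3.50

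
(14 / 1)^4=38416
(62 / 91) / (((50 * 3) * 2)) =31 / 13650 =0.00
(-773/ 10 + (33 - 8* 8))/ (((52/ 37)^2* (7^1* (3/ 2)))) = -494209/ 94640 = -5.22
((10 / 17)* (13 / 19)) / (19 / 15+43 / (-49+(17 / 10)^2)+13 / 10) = 5994300 / 24337727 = 0.25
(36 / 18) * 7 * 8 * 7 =784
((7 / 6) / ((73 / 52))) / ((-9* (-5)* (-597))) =-182 / 5883435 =-0.00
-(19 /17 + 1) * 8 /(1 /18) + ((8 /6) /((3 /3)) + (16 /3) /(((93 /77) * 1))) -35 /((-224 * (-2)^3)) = -299.21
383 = 383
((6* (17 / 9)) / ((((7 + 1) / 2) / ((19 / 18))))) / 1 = 323 / 108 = 2.99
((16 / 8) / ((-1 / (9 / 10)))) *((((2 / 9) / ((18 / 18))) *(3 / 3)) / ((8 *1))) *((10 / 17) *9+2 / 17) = -23 / 85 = -0.27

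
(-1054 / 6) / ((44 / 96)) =-4216 / 11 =-383.27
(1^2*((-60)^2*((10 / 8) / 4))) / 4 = 281.25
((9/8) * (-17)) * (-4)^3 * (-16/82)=-9792/41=-238.83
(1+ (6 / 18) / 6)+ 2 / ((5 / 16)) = 671 / 90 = 7.46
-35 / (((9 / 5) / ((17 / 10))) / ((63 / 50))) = -833 / 20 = -41.65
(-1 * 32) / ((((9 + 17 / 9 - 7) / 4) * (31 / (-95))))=21888 / 217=100.87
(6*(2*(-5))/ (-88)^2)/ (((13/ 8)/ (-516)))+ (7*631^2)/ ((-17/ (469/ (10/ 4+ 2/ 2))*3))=-587476005944/ 80223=-7323037.11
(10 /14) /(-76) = -5 /532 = -0.01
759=759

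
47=47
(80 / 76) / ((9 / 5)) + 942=161182 / 171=942.58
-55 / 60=-11 / 12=-0.92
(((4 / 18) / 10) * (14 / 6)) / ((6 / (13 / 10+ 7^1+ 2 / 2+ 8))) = 0.15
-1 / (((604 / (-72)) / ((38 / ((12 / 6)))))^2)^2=-13680577296 / 519885601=-26.31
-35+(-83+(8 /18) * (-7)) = -1090 /9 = -121.11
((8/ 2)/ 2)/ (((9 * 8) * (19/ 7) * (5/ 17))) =119/ 3420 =0.03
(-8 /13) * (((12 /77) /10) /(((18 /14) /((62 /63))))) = -992 /135135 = -0.01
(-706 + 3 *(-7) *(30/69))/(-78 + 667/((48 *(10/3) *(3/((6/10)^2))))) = 65792000/7129977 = 9.23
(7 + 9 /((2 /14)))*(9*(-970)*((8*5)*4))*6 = -586656000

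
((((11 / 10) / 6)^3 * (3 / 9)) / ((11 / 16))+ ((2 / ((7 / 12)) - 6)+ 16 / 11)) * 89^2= -27515043043 / 3118500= -8823.17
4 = 4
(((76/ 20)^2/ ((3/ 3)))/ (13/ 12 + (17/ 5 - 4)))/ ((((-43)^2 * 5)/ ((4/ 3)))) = 5776/ 1340525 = 0.00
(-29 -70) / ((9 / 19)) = -209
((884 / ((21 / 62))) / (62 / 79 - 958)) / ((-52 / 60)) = 83266 / 26467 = 3.15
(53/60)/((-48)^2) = 53/138240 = 0.00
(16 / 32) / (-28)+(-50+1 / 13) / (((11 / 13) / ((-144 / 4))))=118943 / 56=2123.98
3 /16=0.19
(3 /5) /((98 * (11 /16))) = 24 /2695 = 0.01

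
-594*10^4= -5940000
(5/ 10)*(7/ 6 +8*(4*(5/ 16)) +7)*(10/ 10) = 109/ 12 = 9.08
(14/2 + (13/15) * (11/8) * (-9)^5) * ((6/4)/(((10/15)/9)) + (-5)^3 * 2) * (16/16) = 2586423491/160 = 16165146.82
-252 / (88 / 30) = -945 / 11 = -85.91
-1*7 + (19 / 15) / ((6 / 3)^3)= -821 / 120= -6.84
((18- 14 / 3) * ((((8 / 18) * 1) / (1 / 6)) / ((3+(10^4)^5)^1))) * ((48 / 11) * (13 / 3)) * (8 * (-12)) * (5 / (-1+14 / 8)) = -42598400 / 9900000000000000000297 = -0.00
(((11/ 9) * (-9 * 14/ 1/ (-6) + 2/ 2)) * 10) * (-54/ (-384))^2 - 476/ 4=-116411/ 1024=-113.68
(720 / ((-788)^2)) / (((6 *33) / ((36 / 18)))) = 5 / 426899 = 0.00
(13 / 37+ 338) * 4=50076 / 37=1353.41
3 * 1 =3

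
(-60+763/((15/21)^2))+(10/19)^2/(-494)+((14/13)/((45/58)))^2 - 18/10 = 3369828689788/2347321275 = 1435.61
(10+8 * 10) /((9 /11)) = 110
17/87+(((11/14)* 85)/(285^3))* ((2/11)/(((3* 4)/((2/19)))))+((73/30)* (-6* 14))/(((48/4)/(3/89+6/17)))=-517977118913158/81053989778475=-6.39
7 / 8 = 0.88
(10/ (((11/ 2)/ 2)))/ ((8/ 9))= 45/ 11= 4.09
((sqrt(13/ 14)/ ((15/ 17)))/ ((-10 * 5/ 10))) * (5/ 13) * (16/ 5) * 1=-136 * sqrt(182)/ 6825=-0.27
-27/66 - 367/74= -2185/407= -5.37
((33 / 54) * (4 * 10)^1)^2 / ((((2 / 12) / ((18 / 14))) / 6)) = 193600 / 7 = 27657.14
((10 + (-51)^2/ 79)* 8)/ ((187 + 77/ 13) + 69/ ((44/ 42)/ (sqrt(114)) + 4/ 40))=202984581800* sqrt(114)/ 6933218947087 + 352399325668/ 1094718781119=0.63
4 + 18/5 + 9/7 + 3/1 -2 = 346/35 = 9.89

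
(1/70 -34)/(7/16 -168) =19032/93835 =0.20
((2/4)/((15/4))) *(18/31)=12/155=0.08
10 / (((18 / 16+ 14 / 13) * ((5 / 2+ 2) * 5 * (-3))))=-416 / 6183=-0.07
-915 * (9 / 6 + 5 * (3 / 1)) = -30195 / 2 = -15097.50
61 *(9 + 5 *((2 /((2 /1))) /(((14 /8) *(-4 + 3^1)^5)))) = 2623 /7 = 374.71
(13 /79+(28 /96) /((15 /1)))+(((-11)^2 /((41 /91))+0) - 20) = 290046593 /1166040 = 248.74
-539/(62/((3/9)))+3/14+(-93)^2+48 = 5660000/651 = 8694.32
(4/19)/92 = 1/437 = 0.00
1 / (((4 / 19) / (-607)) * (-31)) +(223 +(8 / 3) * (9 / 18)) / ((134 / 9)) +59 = 1388061 / 8308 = 167.08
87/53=1.64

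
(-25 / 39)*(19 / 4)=-475 / 156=-3.04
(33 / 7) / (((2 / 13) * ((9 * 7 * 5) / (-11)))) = -1573 / 1470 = -1.07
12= 12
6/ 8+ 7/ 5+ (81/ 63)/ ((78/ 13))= 331/ 140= 2.36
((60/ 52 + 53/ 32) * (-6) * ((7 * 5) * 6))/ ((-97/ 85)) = 31299975/ 10088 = 3102.69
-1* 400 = -400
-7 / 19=-0.37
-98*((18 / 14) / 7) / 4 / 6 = -3 / 4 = -0.75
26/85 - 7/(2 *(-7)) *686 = 29181/85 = 343.31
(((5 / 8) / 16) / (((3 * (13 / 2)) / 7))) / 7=5 / 2496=0.00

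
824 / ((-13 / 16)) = -13184 / 13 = -1014.15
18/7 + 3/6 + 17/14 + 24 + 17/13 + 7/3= 8716/273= 31.93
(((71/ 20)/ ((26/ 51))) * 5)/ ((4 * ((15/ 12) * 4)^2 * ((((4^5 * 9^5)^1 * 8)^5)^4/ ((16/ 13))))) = 1207/ 1386070341530272434263466296498348605041647960160120945172793773412493408598337401791097030480368456810248642974042399187378194843417042597780246937556674846759212601890465382400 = 0.00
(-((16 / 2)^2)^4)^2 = 281474976710656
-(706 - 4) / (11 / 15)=-10530 / 11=-957.27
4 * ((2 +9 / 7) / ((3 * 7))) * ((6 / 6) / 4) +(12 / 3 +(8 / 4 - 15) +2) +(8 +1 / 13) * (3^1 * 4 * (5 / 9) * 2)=100.85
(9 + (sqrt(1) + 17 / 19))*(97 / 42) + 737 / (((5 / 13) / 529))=1348214299 / 1330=1013694.96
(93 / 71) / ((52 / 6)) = 279 / 1846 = 0.15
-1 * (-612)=612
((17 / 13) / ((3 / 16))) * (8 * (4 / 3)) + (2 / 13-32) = 42.55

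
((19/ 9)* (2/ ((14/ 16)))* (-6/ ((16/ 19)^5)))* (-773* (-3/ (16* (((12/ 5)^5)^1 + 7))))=-113645206290625/ 993499021312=-114.39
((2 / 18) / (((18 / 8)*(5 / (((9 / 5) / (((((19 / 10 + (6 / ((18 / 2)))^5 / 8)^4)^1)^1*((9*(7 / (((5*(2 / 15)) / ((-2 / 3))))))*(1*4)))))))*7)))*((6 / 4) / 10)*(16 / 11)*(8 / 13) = -330598817280 / 3295771312864437407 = -0.00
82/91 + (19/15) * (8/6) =10606/4095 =2.59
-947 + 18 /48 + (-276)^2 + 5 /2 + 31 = 602103 /8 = 75262.88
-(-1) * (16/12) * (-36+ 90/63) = -968/21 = -46.10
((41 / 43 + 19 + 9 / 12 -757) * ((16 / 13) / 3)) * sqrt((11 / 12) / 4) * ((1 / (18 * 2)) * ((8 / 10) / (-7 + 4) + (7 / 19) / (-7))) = 886501 * sqrt(33) / 3970620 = 1.28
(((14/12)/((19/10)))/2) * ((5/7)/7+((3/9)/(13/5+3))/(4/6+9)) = 1025/30856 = 0.03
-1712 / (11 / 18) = -30816 / 11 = -2801.45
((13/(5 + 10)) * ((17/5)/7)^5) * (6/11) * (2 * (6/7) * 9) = 3986958456/20220921875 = 0.20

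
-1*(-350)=350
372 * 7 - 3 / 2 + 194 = 5593 / 2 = 2796.50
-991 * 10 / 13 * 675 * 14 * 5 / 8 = -117061875 / 26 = -4502379.81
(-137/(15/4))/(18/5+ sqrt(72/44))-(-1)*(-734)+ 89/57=-2445703/3287+ 1370*sqrt(22)/1557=-739.93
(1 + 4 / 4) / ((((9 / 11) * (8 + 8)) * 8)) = 11 / 576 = 0.02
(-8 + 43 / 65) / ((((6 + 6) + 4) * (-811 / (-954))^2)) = -108531333 / 171007460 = -0.63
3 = 3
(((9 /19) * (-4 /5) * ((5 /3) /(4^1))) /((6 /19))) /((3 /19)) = -19 /6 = -3.17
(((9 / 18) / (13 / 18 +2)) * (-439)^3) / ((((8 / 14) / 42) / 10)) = -11421610065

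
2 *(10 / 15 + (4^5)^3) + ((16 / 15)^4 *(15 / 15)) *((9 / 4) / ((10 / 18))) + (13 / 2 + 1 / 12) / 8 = 214748365539913 / 100000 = 2147483655.40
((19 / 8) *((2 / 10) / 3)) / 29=19 / 3480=0.01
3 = 3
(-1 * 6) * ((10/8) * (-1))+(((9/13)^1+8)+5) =551/26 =21.19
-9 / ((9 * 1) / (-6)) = 6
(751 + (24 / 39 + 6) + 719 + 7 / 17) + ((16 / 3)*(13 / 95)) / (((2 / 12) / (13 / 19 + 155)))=861140203 / 398905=2158.76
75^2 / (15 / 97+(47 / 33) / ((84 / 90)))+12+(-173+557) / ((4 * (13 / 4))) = 221179590 / 65273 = 3388.53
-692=-692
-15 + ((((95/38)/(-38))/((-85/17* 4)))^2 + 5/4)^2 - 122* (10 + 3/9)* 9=-97017741371775/8540717056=-11359.44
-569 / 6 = -94.83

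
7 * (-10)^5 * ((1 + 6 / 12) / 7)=-150000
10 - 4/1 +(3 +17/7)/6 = 145/21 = 6.90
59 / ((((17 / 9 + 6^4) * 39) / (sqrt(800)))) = 3540 * sqrt(2) / 151853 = 0.03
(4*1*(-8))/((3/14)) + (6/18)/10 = -1493/10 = -149.30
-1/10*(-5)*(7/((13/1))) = 7/26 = 0.27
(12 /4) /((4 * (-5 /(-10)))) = 3 /2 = 1.50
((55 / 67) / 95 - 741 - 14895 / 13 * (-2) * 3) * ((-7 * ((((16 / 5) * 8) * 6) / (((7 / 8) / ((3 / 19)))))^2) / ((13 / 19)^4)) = -655220432084926464 / 4353410425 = -150507388.03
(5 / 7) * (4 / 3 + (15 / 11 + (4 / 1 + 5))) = 1930 / 231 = 8.35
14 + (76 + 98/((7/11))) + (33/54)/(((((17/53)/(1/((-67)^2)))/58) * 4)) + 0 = 670350299/2747268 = 244.01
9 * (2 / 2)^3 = 9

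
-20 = -20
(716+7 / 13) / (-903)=-3105 / 3913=-0.79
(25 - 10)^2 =225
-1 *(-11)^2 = -121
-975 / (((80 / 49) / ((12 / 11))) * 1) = -28665 / 44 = -651.48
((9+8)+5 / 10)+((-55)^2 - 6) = 6073 / 2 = 3036.50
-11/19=-0.58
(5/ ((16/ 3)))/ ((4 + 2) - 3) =5/ 16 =0.31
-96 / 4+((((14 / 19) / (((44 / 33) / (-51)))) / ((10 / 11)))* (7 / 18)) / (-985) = -17957237 / 748600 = -23.99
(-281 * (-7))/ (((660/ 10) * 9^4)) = 1967/ 433026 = 0.00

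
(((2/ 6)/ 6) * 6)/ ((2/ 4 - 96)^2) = 4/ 109443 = 0.00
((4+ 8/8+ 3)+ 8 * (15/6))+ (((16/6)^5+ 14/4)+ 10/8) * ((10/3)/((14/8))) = 1499774/5103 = 293.90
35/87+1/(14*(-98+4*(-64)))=57791/143724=0.40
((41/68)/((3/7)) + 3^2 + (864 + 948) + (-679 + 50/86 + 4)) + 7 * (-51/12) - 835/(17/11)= 2534863/4386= 577.94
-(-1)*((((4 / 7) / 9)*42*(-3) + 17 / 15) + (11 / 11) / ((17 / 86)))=-461 / 255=-1.81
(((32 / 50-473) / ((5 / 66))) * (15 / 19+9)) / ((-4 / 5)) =36241821 / 475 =76298.57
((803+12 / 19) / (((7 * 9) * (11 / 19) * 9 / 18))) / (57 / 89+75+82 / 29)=39409289 / 70175259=0.56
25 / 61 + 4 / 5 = 369 / 305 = 1.21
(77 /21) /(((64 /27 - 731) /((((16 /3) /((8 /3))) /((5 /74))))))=-14652 /98365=-0.15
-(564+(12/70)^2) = -564.03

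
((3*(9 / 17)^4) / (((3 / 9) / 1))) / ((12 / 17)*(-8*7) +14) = -59049 / 2132242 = -0.03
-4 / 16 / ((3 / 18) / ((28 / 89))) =-42 / 89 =-0.47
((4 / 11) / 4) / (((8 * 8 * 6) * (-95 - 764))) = -1 / 3628416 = -0.00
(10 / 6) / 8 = 5 / 24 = 0.21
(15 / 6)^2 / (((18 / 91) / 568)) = 161525 / 9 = 17947.22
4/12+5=16/3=5.33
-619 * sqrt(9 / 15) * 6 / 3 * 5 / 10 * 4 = -2476 * sqrt(15) / 5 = -1917.90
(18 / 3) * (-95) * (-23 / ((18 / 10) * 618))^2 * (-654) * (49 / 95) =70634725 / 859329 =82.20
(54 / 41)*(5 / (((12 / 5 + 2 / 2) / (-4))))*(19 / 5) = -20520 / 697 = -29.44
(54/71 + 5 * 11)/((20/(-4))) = -3959/355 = -11.15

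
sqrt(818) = 28.60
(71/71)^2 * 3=3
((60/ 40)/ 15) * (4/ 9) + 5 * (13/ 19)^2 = 38747/ 16245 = 2.39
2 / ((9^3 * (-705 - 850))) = -2 / 1133595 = -0.00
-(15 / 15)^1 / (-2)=1 / 2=0.50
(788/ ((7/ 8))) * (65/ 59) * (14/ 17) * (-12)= -9804.83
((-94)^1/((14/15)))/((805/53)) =-7473/1127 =-6.63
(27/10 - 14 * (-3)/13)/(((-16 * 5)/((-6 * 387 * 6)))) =2685393/2600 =1032.84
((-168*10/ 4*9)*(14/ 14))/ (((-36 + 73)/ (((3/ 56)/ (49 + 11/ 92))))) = -18630/ 167203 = -0.11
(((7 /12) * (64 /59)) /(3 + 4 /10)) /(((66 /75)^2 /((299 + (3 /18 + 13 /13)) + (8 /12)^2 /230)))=72.14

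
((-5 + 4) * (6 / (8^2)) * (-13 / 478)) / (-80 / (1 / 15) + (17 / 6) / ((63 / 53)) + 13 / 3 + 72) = -7371 / 3241566560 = -0.00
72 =72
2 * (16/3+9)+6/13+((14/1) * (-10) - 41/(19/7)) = -93349/741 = -125.98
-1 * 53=-53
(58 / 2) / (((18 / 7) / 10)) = 1015 / 9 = 112.78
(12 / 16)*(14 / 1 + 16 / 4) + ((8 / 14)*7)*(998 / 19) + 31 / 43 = 366549 / 1634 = 224.33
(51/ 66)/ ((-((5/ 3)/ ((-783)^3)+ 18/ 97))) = -2374800854589/ 570297829486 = -4.16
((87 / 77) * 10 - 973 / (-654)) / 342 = 643901 / 17222436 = 0.04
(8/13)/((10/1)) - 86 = -85.94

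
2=2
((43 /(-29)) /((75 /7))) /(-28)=43 /8700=0.00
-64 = -64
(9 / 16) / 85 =9 / 1360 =0.01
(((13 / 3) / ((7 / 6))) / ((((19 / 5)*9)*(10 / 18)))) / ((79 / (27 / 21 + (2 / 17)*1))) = 4342 / 1250333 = 0.00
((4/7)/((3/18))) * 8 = 192/7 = 27.43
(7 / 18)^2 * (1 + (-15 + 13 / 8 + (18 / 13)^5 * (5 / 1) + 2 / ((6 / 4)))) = 6289420235 / 2887174368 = 2.18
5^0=1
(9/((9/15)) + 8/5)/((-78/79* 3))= -6557/1170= -5.60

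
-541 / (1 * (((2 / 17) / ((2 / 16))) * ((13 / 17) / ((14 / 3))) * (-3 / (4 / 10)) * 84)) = 156349 / 28080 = 5.57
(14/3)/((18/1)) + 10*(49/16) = 6671/216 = 30.88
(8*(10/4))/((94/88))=880/47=18.72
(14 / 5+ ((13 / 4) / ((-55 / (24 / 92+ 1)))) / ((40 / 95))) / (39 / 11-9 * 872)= -106181 / 317543520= -0.00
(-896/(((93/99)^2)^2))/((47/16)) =-17001363456/43405487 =-391.69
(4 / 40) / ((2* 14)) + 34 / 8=1191 / 280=4.25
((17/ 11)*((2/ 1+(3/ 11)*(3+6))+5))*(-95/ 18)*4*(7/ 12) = -587860/ 3267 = -179.94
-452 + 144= -308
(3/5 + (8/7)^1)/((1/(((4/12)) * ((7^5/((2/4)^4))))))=2343376/15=156225.07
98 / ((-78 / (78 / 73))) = -98 / 73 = -1.34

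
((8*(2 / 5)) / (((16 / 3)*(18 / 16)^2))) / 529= 64 / 71415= 0.00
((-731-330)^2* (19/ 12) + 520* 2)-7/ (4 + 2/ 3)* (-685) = 1784459.08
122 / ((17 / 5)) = 610 / 17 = 35.88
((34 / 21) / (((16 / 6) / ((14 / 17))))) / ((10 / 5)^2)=1 / 8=0.12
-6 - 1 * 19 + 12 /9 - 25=-146 /3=-48.67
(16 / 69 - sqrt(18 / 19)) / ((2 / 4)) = 32 / 69 - 6*sqrt(38) / 19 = -1.48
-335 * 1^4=-335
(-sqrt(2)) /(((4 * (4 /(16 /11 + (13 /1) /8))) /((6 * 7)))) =-11.43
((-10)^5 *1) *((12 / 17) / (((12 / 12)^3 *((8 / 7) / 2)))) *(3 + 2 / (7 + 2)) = -20300000 / 51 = -398039.22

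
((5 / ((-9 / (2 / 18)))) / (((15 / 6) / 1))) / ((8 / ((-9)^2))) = -1 / 4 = -0.25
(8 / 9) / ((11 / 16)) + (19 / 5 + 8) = 6481 / 495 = 13.09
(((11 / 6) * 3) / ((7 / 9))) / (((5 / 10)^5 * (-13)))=-1584 / 91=-17.41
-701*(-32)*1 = 22432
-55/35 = -11/7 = -1.57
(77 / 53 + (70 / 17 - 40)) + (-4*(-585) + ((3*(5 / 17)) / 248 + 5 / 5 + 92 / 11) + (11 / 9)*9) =5716987329 / 2457928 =2325.94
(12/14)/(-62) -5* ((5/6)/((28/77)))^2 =-3283853/124992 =-26.27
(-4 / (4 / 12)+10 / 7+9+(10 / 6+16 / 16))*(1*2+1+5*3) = 138 / 7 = 19.71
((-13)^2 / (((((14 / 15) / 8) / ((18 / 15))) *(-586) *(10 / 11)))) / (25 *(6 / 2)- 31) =-1521 / 20510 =-0.07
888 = 888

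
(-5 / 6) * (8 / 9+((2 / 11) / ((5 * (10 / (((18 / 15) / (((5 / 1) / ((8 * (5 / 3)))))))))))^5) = -19659545903156092 / 26540386962890625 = -0.74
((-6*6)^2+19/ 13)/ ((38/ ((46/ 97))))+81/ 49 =17.84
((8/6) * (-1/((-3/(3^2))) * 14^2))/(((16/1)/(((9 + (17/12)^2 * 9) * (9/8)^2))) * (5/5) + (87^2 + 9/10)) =274972320/2655154867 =0.10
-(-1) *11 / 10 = 11 / 10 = 1.10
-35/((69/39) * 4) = -455/92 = -4.95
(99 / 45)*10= 22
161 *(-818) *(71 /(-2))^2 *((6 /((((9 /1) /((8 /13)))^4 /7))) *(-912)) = 2893326555348992 /20820969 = 138962147.02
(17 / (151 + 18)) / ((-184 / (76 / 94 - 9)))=6545 / 1461512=0.00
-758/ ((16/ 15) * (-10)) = 1137/ 16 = 71.06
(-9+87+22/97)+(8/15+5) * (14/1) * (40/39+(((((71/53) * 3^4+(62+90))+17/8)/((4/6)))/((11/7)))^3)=28107549300406454981035619/23028370966149120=1220561773.20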